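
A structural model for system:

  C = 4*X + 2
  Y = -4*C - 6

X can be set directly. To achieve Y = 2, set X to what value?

Substituting into the Y equation gives Y = -16*X - 14.
Solve -16*X - 14 = 2: X = (2 + 14) / -16 = -1.

X = -1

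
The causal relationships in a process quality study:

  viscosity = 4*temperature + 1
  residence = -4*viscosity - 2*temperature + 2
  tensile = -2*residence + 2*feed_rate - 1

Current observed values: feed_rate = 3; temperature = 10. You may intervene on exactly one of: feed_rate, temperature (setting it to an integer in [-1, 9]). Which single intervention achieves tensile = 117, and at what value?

set temperature = 3

Intervening on feed_rate: tensile = 2*feed_rate + 363. Reaching 117 requires feed_rate = -123, outside [-1, 9].
Intervening on temperature: with other inputs at their observed values, tensile = 36*temperature + 9. Solving for 117 gives temperature = 3, within [-1, 9].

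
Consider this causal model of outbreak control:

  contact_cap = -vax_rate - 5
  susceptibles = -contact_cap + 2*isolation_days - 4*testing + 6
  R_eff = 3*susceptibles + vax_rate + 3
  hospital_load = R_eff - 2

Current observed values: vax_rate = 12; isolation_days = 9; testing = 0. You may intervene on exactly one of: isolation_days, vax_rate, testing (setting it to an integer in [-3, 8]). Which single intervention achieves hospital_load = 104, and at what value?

Intervening on isolation_days: hospital_load = 6*isolation_days + 82. Reaching 104 requires isolation_days = 11/3, not an integer.
Intervening on vax_rate: with other inputs at their observed values, hospital_load = 4*vax_rate + 88. Solving for 104 gives vax_rate = 4, within [-3, 8].
Intervening on testing: hospital_load = -12*testing + 136. Reaching 104 requires testing = 8/3, not an integer.

set vax_rate = 4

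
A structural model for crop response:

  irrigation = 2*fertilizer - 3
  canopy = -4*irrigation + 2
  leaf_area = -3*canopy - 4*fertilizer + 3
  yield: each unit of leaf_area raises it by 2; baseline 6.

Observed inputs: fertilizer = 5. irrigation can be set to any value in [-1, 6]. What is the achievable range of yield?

Intervening on irrigation fixes its value directly, overriding its dependence on fertilizer.
Substituting into the leaf_area equation gives leaf_area = 12*irrigation - 23.
Substituting into the yield equation gives yield = 24*irrigation - 40.
Linear in irrigation, so extremes are at the endpoints: irrigation = -1 gives yield = -64; irrigation = 6 gives yield = 104.

-64 to 104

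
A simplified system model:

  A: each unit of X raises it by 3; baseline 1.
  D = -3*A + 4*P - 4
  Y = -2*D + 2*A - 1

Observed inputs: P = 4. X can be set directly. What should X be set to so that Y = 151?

Substituting into the D equation gives D = -9*X + 9.
So Y = 24*X - 17.
Solve 24*X - 17 = 151: X = (151 + 17) / 24 = 7.

X = 7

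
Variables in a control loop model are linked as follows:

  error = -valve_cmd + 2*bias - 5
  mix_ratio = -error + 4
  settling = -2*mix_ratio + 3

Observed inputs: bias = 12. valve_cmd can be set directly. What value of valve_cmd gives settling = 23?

valve_cmd = 5

Substituting into the error equation gives error = -valve_cmd + 19.
Substituting into the mix_ratio equation gives mix_ratio = valve_cmd - 15.
settling becomes -2*valve_cmd + 33.
Solve -2*valve_cmd + 33 = 23: valve_cmd = (23 - 33) / -2 = 5.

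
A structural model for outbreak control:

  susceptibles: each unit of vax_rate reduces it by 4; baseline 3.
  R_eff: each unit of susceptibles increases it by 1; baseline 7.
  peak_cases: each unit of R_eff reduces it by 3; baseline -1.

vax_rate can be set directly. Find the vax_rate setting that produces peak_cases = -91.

vax_rate = -5

Substituting into the R_eff equation gives R_eff = -4*vax_rate + 10.
Substituting into the peak_cases equation gives peak_cases = 12*vax_rate - 31.
Solve 12*vax_rate - 31 = -91: vax_rate = (-91 + 31) / 12 = -5.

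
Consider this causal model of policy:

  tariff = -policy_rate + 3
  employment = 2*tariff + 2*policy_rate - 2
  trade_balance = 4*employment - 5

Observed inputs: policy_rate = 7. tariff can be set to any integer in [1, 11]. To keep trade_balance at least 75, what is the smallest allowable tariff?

tariff = 4

Intervening on tariff fixes its value directly, overriding its dependence on policy_rate.
Substituting into the employment equation gives employment = 2*tariff + 12.
This gives trade_balance = 8*tariff + 43.
Require 8*tariff + 43 ≥ 75, so tariff ≥ 4.
The smallest integer in [1, 11] satisfying this is 4.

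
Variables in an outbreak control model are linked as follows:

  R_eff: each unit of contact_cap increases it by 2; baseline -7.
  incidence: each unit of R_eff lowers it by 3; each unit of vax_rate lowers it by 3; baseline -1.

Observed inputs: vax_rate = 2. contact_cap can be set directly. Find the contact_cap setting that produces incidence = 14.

contact_cap = 0

Substituting into the incidence equation gives incidence = -6*contact_cap + 14.
Solve -6*contact_cap + 14 = 14: contact_cap = (14 - 14) / -6 = 0.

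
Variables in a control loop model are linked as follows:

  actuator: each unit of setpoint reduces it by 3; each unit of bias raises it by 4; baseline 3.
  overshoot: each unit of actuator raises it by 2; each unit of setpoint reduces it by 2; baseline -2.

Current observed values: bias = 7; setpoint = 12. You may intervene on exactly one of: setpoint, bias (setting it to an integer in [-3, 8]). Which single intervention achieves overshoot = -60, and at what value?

set bias = 4

Intervening on setpoint: overshoot = -8*setpoint + 60. Reaching -60 requires setpoint = 15, outside [-3, 8].
Intervening on bias: with other inputs at their observed values, overshoot = 8*bias - 92. Solving for -60 gives bias = 4, within [-3, 8].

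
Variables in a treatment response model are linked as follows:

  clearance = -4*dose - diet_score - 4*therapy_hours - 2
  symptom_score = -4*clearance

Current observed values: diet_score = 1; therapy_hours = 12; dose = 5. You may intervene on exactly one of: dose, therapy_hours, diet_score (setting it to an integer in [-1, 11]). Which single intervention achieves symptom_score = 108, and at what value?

set therapy_hours = 1

Intervening on dose: symptom_score = 16*dose + 204. Reaching 108 requires dose = -6, outside [-1, 11].
Intervening on therapy_hours: with other inputs at their observed values, symptom_score = 16*therapy_hours + 92. Solving for 108 gives therapy_hours = 1, within [-1, 11].
Intervening on diet_score: symptom_score = 4*diet_score + 280. Reaching 108 requires diet_score = -43, outside [-1, 11].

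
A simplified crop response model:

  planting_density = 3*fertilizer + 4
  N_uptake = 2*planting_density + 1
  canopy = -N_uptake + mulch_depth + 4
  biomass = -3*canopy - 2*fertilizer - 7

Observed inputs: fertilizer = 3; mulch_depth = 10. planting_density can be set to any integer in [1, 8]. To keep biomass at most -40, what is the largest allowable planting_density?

planting_density = 2

Intervening on planting_density fixes its value directly, overriding its dependence on fertilizer.
Substituting into the canopy equation gives canopy = -2*planting_density + 13.
This gives biomass = 6*planting_density - 52.
Require 6*planting_density - 52 ≤ -40, so planting_density ≤ 2.
The largest integer in [1, 8] satisfying this is 2.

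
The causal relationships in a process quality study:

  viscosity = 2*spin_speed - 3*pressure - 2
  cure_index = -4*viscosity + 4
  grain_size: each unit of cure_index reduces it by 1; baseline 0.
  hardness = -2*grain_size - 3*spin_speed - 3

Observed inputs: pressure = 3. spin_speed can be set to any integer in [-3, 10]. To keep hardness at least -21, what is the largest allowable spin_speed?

Substituting into the viscosity equation gives viscosity = 2*spin_speed - 11.
This gives cure_index = -8*spin_speed + 48.
Substituting into the grain_size equation gives grain_size = 8*spin_speed - 48.
Substituting into the hardness equation gives hardness = -19*spin_speed + 93.
Require -19*spin_speed + 93 ≥ -21, so spin_speed ≤ 6.
The largest integer in [-3, 10] satisfying this is 6.

spin_speed = 6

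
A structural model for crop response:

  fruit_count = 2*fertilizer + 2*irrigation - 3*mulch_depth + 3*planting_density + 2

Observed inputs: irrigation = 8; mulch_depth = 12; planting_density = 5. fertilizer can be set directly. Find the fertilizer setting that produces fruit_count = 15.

Substituting into the fruit_count equation gives fruit_count = 2*fertilizer - 3.
Solve 2*fertilizer - 3 = 15: fertilizer = (15 + 3) / 2 = 9.

fertilizer = 9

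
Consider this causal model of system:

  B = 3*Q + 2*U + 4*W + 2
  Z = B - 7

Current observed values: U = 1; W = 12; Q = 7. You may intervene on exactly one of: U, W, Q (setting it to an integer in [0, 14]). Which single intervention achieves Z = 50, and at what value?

Intervening on U: Z = 2*U + 64. Reaching 50 requires U = -7, outside [0, 14].
Intervening on W: with other inputs at their observed values, Z = 4*W + 18. Solving for 50 gives W = 8, within [0, 14].
Intervening on Q: Z = 3*Q + 45. Reaching 50 requires Q = 5/3, not an integer.

set W = 8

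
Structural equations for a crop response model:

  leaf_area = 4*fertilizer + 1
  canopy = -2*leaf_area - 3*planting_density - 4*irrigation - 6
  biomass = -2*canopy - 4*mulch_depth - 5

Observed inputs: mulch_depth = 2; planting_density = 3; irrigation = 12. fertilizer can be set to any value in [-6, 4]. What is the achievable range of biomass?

Substituting into the canopy equation gives canopy = -8*fertilizer - 65.
So biomass = 16*fertilizer + 117.
Linear in fertilizer, so extremes are at the endpoints: fertilizer = -6 gives biomass = 21; fertilizer = 4 gives biomass = 181.

21 to 181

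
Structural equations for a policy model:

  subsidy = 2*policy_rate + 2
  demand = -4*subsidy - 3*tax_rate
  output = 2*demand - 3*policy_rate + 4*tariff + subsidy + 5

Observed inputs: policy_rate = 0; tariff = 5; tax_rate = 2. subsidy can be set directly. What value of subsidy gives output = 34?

subsidy = -3

Intervening on subsidy fixes its value directly, overriding its dependence on policy_rate.
Substituting into the demand equation gives demand = -4*subsidy - 6.
So output = -7*subsidy + 13.
Solve -7*subsidy + 13 = 34: subsidy = (34 - 13) / -7 = -3.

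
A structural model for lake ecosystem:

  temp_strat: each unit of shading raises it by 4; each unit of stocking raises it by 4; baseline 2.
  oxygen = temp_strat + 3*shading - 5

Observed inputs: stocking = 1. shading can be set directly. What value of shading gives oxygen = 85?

Substituting into the temp_strat equation gives temp_strat = 4*shading + 6.
Substituting into the oxygen equation gives oxygen = 7*shading + 1.
Solve 7*shading + 1 = 85: shading = (85 - 1) / 7 = 12.

shading = 12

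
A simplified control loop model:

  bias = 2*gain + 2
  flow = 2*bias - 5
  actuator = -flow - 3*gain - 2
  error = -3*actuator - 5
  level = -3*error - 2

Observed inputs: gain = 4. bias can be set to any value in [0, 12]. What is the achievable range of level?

-284 to -68

Intervening on bias fixes its value directly, overriding its dependence on gain.
Substituting into the actuator equation gives actuator = -2*bias - 9.
Substituting into the error equation gives error = 6*bias + 22.
Substituting into the level equation gives level = -18*bias - 68.
Linear in bias, so extremes are at the endpoints: bias = 0 gives level = -68; bias = 12 gives level = -284.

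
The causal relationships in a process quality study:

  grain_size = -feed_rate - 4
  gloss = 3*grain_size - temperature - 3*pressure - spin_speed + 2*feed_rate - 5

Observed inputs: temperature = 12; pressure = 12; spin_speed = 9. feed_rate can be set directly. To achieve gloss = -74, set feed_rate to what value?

feed_rate = 0

Substituting into the gloss equation gives gloss = -feed_rate - 74.
Solve -feed_rate - 74 = -74: feed_rate = (-74 + 74) / -1 = 0.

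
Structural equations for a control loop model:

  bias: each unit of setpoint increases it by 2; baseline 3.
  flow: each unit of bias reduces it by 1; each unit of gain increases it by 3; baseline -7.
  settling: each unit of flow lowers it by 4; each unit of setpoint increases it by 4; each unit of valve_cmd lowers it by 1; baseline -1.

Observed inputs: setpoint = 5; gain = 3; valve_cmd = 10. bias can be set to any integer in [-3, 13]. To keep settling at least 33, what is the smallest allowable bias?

bias = 8

Intervening on bias fixes its value directly, overriding its dependence on setpoint.
Substituting into the flow equation gives flow = -bias + 2.
Substituting into the settling equation gives settling = 4*bias + 1.
Require 4*bias + 1 ≥ 33, so bias ≥ 8.
The smallest integer in [-3, 13] satisfying this is 8.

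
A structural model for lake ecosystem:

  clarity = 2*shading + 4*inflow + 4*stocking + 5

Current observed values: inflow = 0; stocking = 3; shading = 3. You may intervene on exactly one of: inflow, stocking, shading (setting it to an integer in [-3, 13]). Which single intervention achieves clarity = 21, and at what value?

set shading = 2

Intervening on inflow: clarity = 4*inflow + 23. Reaching 21 requires inflow = -1/2, not an integer.
Intervening on stocking: clarity = 4*stocking + 11. Reaching 21 requires stocking = 5/2, not an integer.
Intervening on shading: with other inputs at their observed values, clarity = 2*shading + 17. Solving for 21 gives shading = 2, within [-3, 13].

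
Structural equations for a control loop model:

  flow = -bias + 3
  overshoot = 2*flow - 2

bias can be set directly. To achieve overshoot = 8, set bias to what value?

Substituting into the overshoot equation gives overshoot = -2*bias + 4.
Solve -2*bias + 4 = 8: bias = (8 - 4) / -2 = -2.

bias = -2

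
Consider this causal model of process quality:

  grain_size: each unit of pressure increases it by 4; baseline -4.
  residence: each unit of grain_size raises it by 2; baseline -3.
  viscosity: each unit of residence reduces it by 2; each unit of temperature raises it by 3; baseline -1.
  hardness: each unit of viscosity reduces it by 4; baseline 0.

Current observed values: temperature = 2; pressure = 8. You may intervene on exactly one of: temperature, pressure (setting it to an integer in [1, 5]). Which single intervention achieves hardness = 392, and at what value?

Intervening on temperature: with other inputs at their observed values, hardness = -12*temperature + 428. Solving for 392 gives temperature = 3, within [1, 5].
Intervening on pressure: hardness = 64*pressure - 108. Reaching 392 requires pressure = 125/16, not an integer.

set temperature = 3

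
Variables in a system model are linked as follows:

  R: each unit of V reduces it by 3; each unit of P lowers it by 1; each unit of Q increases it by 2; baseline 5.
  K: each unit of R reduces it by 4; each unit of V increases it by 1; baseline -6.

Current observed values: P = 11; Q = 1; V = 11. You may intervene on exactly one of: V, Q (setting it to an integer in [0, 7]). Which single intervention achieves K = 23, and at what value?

Intervening on V: with other inputs at their observed values, K = 13*V + 10. Solving for 23 gives V = 1, within [0, 7].
Intervening on Q: K = -8*Q + 161. Reaching 23 requires Q = 69/4, not an integer.

set V = 1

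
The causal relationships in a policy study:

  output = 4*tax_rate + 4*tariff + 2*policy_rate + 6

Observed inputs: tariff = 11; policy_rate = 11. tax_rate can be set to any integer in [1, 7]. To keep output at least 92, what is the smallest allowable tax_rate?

tax_rate = 5

Substituting into the output equation gives output = 4*tax_rate + 72.
Require 4*tax_rate + 72 ≥ 92, so tax_rate ≥ 5.
The smallest integer in [1, 7] satisfying this is 5.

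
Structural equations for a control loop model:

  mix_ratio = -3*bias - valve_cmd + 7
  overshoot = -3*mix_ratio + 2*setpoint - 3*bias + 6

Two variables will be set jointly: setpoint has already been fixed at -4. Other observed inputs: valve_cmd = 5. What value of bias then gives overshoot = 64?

bias = 12

With setpoint held at -4:
Substituting into the mix_ratio equation gives mix_ratio = -3*bias + 2.
This gives overshoot = 6*bias - 8.
Solve 6*bias - 8 = 64: bias = (64 + 8) / 6 = 12.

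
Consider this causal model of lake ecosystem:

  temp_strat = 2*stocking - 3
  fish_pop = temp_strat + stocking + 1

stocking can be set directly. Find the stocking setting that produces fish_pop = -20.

stocking = -6

Substituting into the fish_pop equation gives fish_pop = 3*stocking - 2.
Solve 3*stocking - 2 = -20: stocking = (-20 + 2) / 3 = -6.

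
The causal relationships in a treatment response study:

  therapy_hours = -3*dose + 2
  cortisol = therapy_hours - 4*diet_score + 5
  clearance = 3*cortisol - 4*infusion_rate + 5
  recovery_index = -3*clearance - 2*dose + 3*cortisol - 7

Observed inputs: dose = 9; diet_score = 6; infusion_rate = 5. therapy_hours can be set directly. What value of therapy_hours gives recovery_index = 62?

Intervening on therapy_hours fixes its value directly, overriding its dependence on dose.
Substituting into the cortisol equation gives cortisol = therapy_hours - 19.
Substituting into the clearance equation gives clearance = 3*therapy_hours - 72.
recovery_index becomes -6*therapy_hours + 134.
Solve -6*therapy_hours + 134 = 62: therapy_hours = (62 - 134) / -6 = 12.

therapy_hours = 12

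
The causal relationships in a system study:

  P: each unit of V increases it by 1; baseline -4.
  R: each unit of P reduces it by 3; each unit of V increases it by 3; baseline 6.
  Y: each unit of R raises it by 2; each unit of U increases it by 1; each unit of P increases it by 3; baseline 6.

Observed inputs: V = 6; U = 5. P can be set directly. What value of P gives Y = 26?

P = 11

Intervening on P fixes its value directly, overriding its dependence on V.
Substituting into the R equation gives R = -3*P + 24.
Y becomes -3*P + 59.
Solve -3*P + 59 = 26: P = (26 - 59) / -3 = 11.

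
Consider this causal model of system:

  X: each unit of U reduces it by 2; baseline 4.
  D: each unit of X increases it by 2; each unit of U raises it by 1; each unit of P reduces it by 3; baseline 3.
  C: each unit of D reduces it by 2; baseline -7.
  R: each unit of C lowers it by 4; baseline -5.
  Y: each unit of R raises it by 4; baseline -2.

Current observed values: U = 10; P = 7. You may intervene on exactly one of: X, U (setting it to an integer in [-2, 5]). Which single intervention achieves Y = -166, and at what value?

Intervening on X: with other inputs at their observed values, Y = 64*X - 166. Solving for -166 gives X = 0, within [-2, 5].
Intervening on U: Y = -96*U - 230. Reaching -166 requires U = -2/3, not an integer.

set X = 0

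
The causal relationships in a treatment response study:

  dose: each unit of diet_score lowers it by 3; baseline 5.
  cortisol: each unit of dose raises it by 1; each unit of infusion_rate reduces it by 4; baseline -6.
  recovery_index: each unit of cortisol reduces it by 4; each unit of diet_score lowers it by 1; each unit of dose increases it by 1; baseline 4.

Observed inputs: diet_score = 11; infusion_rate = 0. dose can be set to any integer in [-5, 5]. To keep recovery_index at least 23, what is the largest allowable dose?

dose = -2

Intervening on dose fixes its value directly, overriding its dependence on diet_score.
Substituting into the cortisol equation gives cortisol = dose - 6.
recovery_index becomes -3*dose + 17.
Require -3*dose + 17 ≥ 23, so dose ≤ -2.
The largest integer in [-5, 5] satisfying this is -2.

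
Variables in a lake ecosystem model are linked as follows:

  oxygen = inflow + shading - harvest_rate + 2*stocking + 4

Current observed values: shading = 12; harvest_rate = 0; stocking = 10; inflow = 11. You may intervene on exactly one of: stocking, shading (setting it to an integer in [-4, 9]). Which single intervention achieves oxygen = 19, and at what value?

Intervening on stocking: with other inputs at their observed values, oxygen = 2*stocking + 27. Solving for 19 gives stocking = -4, within [-4, 9].
Intervening on shading: oxygen = shading + 35. Reaching 19 requires shading = -16, outside [-4, 9].

set stocking = -4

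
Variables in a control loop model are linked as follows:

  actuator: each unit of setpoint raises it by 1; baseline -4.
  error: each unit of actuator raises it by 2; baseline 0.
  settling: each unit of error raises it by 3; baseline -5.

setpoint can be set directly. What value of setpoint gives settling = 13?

Substituting into the error equation gives error = 2*setpoint - 8.
Substituting into the settling equation gives settling = 6*setpoint - 29.
Solve 6*setpoint - 29 = 13: setpoint = (13 + 29) / 6 = 7.

setpoint = 7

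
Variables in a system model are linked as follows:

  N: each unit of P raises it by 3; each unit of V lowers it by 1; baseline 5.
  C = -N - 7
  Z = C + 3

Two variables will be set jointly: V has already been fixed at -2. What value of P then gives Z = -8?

P = -1

With V held at -2:
Substituting into the N equation gives N = 3*P + 7.
C becomes -3*P - 14.
Substituting into the Z equation gives Z = -3*P - 11.
Solve -3*P - 11 = -8: P = (-8 + 11) / -3 = -1.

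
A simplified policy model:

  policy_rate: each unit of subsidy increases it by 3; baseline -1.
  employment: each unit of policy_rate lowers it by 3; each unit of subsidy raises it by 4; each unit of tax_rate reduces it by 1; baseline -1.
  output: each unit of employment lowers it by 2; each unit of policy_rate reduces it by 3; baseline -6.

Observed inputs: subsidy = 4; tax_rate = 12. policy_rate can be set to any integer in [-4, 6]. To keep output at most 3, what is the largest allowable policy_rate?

Intervening on policy_rate fixes its value directly, overriding its dependence on subsidy.
Substituting into the employment equation gives employment = -3*policy_rate + 3.
Substituting into the output equation gives output = 3*policy_rate - 12.
Require 3*policy_rate - 12 ≤ 3, so policy_rate ≤ 5.
The largest integer in [-4, 6] satisfying this is 5.

policy_rate = 5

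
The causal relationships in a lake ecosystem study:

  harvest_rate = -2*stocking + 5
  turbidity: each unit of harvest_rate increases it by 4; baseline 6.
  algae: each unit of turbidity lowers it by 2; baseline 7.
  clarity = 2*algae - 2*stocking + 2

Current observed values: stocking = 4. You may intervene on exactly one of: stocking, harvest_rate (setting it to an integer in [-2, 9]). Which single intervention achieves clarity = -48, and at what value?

Intervening on stocking: clarity = 30*stocking - 88. Reaching -48 requires stocking = 4/3, not an integer.
Intervening on harvest_rate: with other inputs at their observed values, clarity = -16*harvest_rate - 16. Solving for -48 gives harvest_rate = 2, within [-2, 9].

set harvest_rate = 2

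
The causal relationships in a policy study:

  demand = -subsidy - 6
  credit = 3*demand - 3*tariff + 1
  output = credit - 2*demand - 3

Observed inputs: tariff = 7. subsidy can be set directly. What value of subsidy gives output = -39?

subsidy = 10

Substituting into the credit equation gives credit = -3*subsidy - 38.
This gives output = -subsidy - 29.
Solve -subsidy - 29 = -39: subsidy = (-39 + 29) / -1 = 10.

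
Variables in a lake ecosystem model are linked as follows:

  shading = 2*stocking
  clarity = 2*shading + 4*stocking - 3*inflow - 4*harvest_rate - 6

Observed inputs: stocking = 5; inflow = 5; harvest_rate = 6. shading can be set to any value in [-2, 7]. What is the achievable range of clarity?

Intervening on shading fixes its value directly, overriding its dependence on stocking.
Substituting into the clarity equation gives clarity = 2*shading - 25.
Linear in shading, so extremes are at the endpoints: shading = -2 gives clarity = -29; shading = 7 gives clarity = -11.

-29 to -11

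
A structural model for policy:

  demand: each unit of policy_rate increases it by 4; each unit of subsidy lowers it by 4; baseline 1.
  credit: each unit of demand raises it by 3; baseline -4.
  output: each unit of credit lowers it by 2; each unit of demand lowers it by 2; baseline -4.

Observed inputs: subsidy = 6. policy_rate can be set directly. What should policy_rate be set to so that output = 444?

Substituting into the demand equation gives demand = 4*policy_rate - 23.
Substituting into the credit equation gives credit = 12*policy_rate - 73.
Substituting into the output equation gives output = -32*policy_rate + 188.
Solve -32*policy_rate + 188 = 444: policy_rate = (444 - 188) / -32 = -8.

policy_rate = -8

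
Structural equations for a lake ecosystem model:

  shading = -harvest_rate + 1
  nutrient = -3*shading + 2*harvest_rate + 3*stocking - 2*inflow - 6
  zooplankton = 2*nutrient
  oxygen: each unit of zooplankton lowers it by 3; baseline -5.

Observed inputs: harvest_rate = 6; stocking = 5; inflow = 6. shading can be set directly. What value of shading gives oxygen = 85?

shading = 8

Intervening on shading fixes its value directly, overriding its dependence on harvest_rate.
Substituting into the nutrient equation gives nutrient = -3*shading + 9.
Substituting into the zooplankton equation gives zooplankton = -6*shading + 18.
oxygen becomes 18*shading - 59.
Solve 18*shading - 59 = 85: shading = (85 + 59) / 18 = 8.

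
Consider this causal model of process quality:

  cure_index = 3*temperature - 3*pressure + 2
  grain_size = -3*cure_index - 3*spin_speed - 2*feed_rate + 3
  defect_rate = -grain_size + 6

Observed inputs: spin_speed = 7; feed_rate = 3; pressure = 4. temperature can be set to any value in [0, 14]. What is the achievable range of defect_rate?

Substituting into the cure_index equation gives cure_index = 3*temperature - 10.
So grain_size = -9*temperature + 6.
Substituting into the defect_rate equation gives defect_rate = 9*temperature.
Linear in temperature, so extremes are at the endpoints: temperature = 0 gives defect_rate = 0; temperature = 14 gives defect_rate = 126.

0 to 126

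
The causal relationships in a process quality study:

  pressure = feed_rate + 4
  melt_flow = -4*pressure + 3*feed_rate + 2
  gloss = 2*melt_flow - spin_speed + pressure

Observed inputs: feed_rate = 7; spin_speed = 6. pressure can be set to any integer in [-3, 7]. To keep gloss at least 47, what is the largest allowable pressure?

Intervening on pressure fixes its value directly, overriding its dependence on feed_rate.
Substituting into the melt_flow equation gives melt_flow = -4*pressure + 23.
Substituting into the gloss equation gives gloss = -7*pressure + 40.
Require -7*pressure + 40 ≥ 47, so pressure ≤ -1.
The largest integer in [-3, 7] satisfying this is -1.

pressure = -1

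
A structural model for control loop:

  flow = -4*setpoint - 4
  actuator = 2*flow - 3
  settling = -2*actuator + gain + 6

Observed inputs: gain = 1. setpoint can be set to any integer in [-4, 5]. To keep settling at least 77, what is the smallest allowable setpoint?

Substituting into the actuator equation gives actuator = -8*setpoint - 11.
So settling = 16*setpoint + 29.
Require 16*setpoint + 29 ≥ 77, so setpoint ≥ 3.
The smallest integer in [-4, 5] satisfying this is 3.

setpoint = 3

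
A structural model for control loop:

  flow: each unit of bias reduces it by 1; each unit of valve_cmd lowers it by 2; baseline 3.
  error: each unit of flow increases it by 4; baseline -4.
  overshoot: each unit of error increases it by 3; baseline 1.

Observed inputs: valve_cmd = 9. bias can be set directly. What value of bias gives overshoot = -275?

Substituting into the flow equation gives flow = -bias - 15.
Substituting into the error equation gives error = -4*bias - 64.
This gives overshoot = -12*bias - 191.
Solve -12*bias - 191 = -275: bias = (-275 + 191) / -12 = 7.

bias = 7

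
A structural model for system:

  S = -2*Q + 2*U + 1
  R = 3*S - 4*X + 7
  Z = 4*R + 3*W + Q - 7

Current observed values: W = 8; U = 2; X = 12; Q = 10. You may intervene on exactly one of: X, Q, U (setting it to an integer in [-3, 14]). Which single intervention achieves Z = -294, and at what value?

Intervening on X: Z = -16*X - 125. Reaching -294 requires X = 169/16, not an integer.
Intervening on Q: with other inputs at their observed values, Z = -23*Q - 87. Solving for -294 gives Q = 9, within [-3, 14].
Intervening on U: Z = 24*U - 365. Reaching -294 requires U = 71/24, not an integer.

set Q = 9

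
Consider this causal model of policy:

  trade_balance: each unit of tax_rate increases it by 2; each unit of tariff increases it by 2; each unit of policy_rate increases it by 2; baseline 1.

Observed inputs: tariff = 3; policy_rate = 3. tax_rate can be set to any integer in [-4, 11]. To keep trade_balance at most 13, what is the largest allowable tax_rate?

Substituting into the trade_balance equation gives trade_balance = 2*tax_rate + 13.
Require 2*tax_rate + 13 ≤ 13, so tax_rate ≤ 0.
The largest integer in [-4, 11] satisfying this is 0.

tax_rate = 0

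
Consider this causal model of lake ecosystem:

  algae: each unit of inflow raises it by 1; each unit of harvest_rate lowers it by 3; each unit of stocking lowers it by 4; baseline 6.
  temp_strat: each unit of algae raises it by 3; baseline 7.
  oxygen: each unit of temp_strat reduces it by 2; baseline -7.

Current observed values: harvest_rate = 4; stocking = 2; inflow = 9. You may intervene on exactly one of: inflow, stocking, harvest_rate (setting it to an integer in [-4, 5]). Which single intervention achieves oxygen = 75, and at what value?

set inflow = -2

Intervening on inflow: with other inputs at their observed values, oxygen = -6*inflow + 63. Solving for 75 gives inflow = -2, within [-4, 5].
Intervening on stocking: oxygen = 24*stocking - 39. Reaching 75 requires stocking = 19/4, not an integer.
Intervening on harvest_rate: oxygen = 18*harvest_rate - 63. Reaching 75 requires harvest_rate = 23/3, not an integer.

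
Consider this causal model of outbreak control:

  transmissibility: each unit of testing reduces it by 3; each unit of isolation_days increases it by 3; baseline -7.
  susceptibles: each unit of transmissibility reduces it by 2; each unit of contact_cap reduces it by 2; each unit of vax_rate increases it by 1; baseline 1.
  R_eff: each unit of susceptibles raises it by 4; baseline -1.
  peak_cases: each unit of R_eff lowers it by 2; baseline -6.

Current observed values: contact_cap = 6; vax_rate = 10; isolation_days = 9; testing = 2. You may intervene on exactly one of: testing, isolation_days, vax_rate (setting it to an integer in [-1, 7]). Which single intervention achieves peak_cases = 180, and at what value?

set testing = 3

Intervening on testing: with other inputs at their observed values, peak_cases = -48*testing + 324. Solving for 180 gives testing = 3, within [-1, 7].
Intervening on isolation_days: peak_cases = 48*isolation_days - 204. Reaching 180 requires isolation_days = 8, outside [-1, 7].
Intervening on vax_rate: peak_cases = -8*vax_rate + 308. Reaching 180 requires vax_rate = 16, outside [-1, 7].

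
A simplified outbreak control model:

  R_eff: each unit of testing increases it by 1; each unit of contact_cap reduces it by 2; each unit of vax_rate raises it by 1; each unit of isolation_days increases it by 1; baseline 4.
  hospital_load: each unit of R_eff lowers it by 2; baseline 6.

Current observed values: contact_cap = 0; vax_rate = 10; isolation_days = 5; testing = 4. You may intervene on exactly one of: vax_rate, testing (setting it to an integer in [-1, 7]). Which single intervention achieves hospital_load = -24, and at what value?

set vax_rate = 2

Intervening on vax_rate: with other inputs at their observed values, hospital_load = -2*vax_rate - 20. Solving for -24 gives vax_rate = 2, within [-1, 7].
Intervening on testing: hospital_load = -2*testing - 32. Reaching -24 requires testing = -4, outside [-1, 7].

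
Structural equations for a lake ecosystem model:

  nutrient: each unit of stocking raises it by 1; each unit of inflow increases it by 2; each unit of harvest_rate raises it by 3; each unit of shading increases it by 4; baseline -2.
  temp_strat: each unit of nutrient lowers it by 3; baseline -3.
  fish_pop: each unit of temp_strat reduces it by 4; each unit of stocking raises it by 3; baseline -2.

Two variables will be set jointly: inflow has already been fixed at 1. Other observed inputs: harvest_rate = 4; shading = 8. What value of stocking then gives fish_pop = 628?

stocking = 6

With inflow held at 1:
Substituting into the nutrient equation gives nutrient = stocking + 44.
temp_strat becomes -3*stocking - 135.
Substituting into the fish_pop equation gives fish_pop = 15*stocking + 538.
Solve 15*stocking + 538 = 628: stocking = (628 - 538) / 15 = 6.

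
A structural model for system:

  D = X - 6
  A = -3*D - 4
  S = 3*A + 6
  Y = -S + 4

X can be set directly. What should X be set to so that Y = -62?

X = -2

Substituting into the A equation gives A = -3*X + 14.
So S = -9*X + 48.
This gives Y = 9*X - 44.
Solve 9*X - 44 = -62: X = (-62 + 44) / 9 = -2.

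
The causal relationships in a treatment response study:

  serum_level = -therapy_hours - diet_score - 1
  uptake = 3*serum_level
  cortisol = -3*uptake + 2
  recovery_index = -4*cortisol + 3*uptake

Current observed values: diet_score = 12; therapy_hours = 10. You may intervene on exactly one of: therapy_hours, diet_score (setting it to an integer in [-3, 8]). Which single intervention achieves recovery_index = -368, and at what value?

set diet_score = -3

Intervening on therapy_hours: recovery_index = -45*therapy_hours - 593. Reaching -368 requires therapy_hours = -5, outside [-3, 8].
Intervening on diet_score: with other inputs at their observed values, recovery_index = -45*diet_score - 503. Solving for -368 gives diet_score = -3, within [-3, 8].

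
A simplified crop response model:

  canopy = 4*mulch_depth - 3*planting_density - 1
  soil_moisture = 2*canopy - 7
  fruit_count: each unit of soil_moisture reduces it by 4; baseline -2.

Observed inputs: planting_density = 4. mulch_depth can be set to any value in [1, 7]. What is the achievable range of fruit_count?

-94 to 98

Substituting into the canopy equation gives canopy = 4*mulch_depth - 13.
Substituting into the soil_moisture equation gives soil_moisture = 8*mulch_depth - 33.
Substituting into the fruit_count equation gives fruit_count = -32*mulch_depth + 130.
Linear in mulch_depth, so extremes are at the endpoints: mulch_depth = 1 gives fruit_count = 98; mulch_depth = 7 gives fruit_count = -94.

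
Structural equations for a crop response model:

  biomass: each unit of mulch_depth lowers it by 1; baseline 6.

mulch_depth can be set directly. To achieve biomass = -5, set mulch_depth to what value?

mulch_depth = 11

Solve -mulch_depth + 6 = -5: mulch_depth = (-5 - 6) / -1 = 11.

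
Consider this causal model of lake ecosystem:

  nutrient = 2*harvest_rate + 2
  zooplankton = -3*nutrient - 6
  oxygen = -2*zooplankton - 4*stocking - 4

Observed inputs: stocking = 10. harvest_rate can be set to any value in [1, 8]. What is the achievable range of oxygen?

-8 to 76

Substituting into the zooplankton equation gives zooplankton = -6*harvest_rate - 12.
oxygen becomes 12*harvest_rate - 20.
Linear in harvest_rate, so extremes are at the endpoints: harvest_rate = 1 gives oxygen = -8; harvest_rate = 8 gives oxygen = 76.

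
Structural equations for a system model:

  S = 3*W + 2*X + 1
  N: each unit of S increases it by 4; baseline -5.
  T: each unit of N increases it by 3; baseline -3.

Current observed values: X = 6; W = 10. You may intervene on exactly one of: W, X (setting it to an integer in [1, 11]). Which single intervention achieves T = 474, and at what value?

set X = 5

Intervening on W: T = 36*W + 138. Reaching 474 requires W = 28/3, not an integer.
Intervening on X: with other inputs at their observed values, T = 24*X + 354. Solving for 474 gives X = 5, within [1, 11].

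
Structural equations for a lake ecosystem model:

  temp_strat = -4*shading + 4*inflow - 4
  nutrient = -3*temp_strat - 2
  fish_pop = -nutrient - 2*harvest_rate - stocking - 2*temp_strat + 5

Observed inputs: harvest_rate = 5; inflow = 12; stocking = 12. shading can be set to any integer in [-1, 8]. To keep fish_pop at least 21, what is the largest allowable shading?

Substituting into the temp_strat equation gives temp_strat = -4*shading + 44.
Substituting into the nutrient equation gives nutrient = 12*shading - 134.
fish_pop becomes -4*shading + 29.
Require -4*shading + 29 ≥ 21, so shading ≤ 2.
The largest integer in [-1, 8] satisfying this is 2.

shading = 2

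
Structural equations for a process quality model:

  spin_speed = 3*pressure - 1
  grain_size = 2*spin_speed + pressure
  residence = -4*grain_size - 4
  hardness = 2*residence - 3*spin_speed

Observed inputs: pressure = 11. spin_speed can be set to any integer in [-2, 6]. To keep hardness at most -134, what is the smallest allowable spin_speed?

Intervening on spin_speed fixes its value directly, overriding its dependence on pressure.
Substituting into the grain_size equation gives grain_size = 2*spin_speed + 11.
Substituting into the residence equation gives residence = -8*spin_speed - 48.
hardness becomes -19*spin_speed - 96.
Require -19*spin_speed - 96 ≤ -134, so spin_speed ≥ 2.
The smallest integer in [-2, 6] satisfying this is 2.

spin_speed = 2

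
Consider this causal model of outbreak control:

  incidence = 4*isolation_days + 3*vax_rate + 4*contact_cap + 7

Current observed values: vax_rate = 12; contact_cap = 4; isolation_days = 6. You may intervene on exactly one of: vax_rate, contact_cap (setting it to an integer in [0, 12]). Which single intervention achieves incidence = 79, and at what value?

set contact_cap = 3

Intervening on vax_rate: incidence = 3*vax_rate + 47. Reaching 79 requires vax_rate = 32/3, not an integer.
Intervening on contact_cap: with other inputs at their observed values, incidence = 4*contact_cap + 67. Solving for 79 gives contact_cap = 3, within [0, 12].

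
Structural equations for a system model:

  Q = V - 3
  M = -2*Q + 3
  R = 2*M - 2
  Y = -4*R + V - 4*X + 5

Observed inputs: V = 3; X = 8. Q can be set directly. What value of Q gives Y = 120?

Intervening on Q fixes its value directly, overriding its dependence on V.
Substituting into the R equation gives R = -4*Q + 4.
Substituting into the Y equation gives Y = 16*Q - 40.
Solve 16*Q - 40 = 120: Q = (120 + 40) / 16 = 10.

Q = 10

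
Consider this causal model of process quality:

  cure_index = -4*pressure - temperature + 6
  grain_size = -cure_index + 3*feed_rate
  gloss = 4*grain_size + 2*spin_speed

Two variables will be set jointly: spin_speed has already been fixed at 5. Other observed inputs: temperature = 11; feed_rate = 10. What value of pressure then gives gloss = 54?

pressure = -6

With spin_speed held at 5:
Substituting into the cure_index equation gives cure_index = -4*pressure - 5.
grain_size becomes 4*pressure + 35.
Substituting into the gloss equation gives gloss = 16*pressure + 150.
Solve 16*pressure + 150 = 54: pressure = (54 - 150) / 16 = -6.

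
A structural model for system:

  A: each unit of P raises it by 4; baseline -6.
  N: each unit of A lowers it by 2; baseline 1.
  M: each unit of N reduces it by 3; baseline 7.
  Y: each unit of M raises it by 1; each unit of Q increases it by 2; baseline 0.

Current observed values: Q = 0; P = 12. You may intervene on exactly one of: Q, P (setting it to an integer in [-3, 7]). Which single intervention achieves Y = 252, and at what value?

set Q = -2

Intervening on Q: with other inputs at their observed values, Y = 2*Q + 256. Solving for 252 gives Q = -2, within [-3, 7].
Intervening on P: Y = 24*P - 32. Reaching 252 requires P = 71/6, not an integer.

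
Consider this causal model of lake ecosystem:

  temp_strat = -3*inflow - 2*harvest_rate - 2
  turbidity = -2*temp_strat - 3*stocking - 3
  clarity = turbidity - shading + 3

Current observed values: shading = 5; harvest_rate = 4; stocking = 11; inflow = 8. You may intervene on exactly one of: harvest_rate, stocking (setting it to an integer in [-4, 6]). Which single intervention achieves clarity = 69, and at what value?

set stocking = -2

Intervening on harvest_rate: clarity = 4*harvest_rate + 14. Reaching 69 requires harvest_rate = 55/4, not an integer.
Intervening on stocking: with other inputs at their observed values, clarity = -3*stocking + 63. Solving for 69 gives stocking = -2, within [-4, 6].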